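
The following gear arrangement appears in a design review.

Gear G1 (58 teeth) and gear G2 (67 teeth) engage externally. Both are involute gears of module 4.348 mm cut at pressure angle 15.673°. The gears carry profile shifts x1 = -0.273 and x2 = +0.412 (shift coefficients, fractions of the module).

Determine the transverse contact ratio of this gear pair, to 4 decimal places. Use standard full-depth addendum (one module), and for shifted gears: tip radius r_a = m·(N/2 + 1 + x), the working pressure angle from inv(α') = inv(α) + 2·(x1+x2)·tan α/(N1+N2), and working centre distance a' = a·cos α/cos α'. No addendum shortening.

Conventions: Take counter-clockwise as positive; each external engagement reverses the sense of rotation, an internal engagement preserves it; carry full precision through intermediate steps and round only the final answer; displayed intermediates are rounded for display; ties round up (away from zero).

2.0421

recognized (one external pair, fixed centres): single-mesh tooth geometry, m = 4.348, N1 = 58, N2 = 67
base radii: r_b1 = 121.403793, r_b2 = 140.242313
tip radii: r_a1 = 129.252996, r_a2 = 151.797376
inv(α') = inv(15.673°) + 2·(-0.273+0.412)·tan α/(58+67) = 0.00765747  ⇒  α' = 16.11396°
a' = a·cos α / cos α' = 271.7500·cos 15.673°/cos 16.11396° = 272.346159
action lengths: √(r_a1²−r_b1²) = 44.356014, √(r_a2²−r_b2²) = 58.090766
base pitch p_b = π·m·cos α = 13.151768
CR = (44.356014 + 58.090766 − 272.346159·sin 16.11396°)/13.151768 = 2.042118
contact ratio ≈ 2.0421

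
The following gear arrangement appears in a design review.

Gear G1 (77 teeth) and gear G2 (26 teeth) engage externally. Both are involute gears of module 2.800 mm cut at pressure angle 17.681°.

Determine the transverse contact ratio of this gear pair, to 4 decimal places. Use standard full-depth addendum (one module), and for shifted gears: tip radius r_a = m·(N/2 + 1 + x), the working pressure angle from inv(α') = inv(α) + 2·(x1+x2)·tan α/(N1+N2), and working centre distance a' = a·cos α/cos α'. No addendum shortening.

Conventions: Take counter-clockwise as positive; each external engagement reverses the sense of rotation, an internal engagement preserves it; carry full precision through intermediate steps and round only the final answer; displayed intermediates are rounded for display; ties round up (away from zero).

1.8503

recognized (one external pair, fixed centres): single-mesh tooth geometry, m = 2.800, N1 = 77, N2 = 26
base radii: r_b1 = 102.707771, r_b2 = 34.680546
tip radii: r_a1 = 110.600000, r_a2 = 39.200000
no profile shift: α' = α, a' = a
action lengths: √(r_a1²−r_b1²) = 41.030158, √(r_a2²−r_b2²) = 18.272924
base pitch p_b = π·m·cos α = 8.380934
CR = (41.030158 + 18.272924 − 144.200000·sin 17.68100°)/8.380934 = 1.850280
contact ratio ≈ 1.8503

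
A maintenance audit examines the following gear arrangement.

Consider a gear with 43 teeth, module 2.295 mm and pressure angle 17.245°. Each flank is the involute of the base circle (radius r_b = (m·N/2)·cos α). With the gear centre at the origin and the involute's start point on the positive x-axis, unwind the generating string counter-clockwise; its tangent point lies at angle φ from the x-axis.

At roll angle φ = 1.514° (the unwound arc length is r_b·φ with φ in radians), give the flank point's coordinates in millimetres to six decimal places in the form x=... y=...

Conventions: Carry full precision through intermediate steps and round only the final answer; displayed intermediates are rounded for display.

x=47.140798 y=0.000290

recognized (one wheel, involute flank): single-mesh tooth geometry, m = 2.295, N = 43
pitch radius r_p = m·N/2 = 2.295·43/2 = 49.342500
base radius r_b = r_p·cos α = 49.342500·cos 17.245° = 47.124348
roll angle φ = 1.514° = 0.02642428 rad
x = r_b·(cos φ + φ·sin φ) = 47.140798
y = r_b·(sin φ − φ·cos φ) = 0.000290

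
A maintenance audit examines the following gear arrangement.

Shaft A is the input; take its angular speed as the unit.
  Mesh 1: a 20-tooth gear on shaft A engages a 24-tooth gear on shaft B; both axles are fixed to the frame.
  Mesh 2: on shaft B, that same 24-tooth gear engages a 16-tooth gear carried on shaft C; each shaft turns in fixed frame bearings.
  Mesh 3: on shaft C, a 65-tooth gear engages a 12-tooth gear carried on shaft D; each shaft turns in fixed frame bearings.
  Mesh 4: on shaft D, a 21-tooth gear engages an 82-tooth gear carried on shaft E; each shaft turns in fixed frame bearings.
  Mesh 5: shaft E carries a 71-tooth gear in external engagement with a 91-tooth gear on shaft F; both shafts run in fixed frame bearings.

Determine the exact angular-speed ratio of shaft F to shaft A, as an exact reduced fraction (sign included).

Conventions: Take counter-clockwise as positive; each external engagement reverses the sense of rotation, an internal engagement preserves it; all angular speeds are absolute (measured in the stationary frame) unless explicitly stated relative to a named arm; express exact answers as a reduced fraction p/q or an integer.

class = fixed-axis compound train [5 meshes; 5 ratios multiply, 5 sense flips]
mesh 1 [20T→24T]: running ratio 5/6, sense −
mesh 2 [24T→16T]: running ratio 5/4, sense +
mesh 3 [65T→12T]: running ratio 325/48, sense −
mesh 4 [21T→82T]: running ratio 2275/1312, sense +
mesh 5 [71T→91T]: running ratio 1775/1312, sense −
ω_out/ω_in = -1775/1312

-1775/1312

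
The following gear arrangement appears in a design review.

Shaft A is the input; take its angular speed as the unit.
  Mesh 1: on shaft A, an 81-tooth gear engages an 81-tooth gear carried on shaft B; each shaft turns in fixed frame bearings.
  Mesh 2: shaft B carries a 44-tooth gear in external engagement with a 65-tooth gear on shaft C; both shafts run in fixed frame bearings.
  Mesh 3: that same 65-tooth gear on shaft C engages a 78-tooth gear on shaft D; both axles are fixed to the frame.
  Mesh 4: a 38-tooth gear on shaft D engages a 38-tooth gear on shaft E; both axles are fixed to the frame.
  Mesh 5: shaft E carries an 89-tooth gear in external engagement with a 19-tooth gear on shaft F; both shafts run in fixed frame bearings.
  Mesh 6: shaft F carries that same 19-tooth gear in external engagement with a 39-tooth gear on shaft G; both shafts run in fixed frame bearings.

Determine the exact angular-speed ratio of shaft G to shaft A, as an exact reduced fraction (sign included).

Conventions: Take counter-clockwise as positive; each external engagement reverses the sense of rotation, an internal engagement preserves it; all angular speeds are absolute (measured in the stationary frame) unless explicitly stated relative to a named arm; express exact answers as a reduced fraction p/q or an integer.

1958/1521

class = fixed-axis compound train [6 meshes; 6 ratios multiply, 6 sense flips]
mesh 1 [81T→81T]: running ratio 1, sense −
mesh 2 [44T→65T]: running ratio 44/65, sense +
mesh 3 [65T→78T]: running ratio 22/39, sense −
mesh 4 [38T→38T]: running ratio 22/39, sense +
mesh 5 [89T→19T]: running ratio 1958/741, sense −
mesh 6 [19T→39T]: running ratio 1958/1521, sense +
ω_out/ω_in = 1958/1521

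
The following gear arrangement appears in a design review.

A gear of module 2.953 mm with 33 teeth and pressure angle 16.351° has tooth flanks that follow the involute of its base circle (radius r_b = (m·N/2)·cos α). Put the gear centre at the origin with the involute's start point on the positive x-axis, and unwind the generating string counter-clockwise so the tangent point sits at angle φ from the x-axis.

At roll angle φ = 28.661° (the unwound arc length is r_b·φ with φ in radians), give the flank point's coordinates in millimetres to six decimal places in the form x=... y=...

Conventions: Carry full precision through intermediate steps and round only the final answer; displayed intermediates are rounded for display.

x=52.242544 y=1.902373

topology: single-mesh involute geometry — m = 2.953, N = 33
pitch radius r_p = m·N/2 = 2.953·33/2 = 48.724500
base radius r_b = r_p·cos α = 48.724500·cos 16.351° = 46.753842
roll angle φ = 28.661° = 0.50022882 rad
x = r_b·(cos φ + φ·sin φ) = 52.242544
y = r_b·(sin φ − φ·cos φ) = 1.902373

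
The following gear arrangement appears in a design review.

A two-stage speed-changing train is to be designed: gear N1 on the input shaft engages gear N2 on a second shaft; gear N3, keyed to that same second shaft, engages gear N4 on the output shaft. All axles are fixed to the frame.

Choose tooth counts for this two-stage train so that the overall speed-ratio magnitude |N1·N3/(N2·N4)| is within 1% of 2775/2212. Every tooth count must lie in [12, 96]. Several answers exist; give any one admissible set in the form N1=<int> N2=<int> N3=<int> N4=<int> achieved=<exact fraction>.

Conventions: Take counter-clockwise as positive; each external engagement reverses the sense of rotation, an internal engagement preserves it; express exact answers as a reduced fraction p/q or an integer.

N1=37 N2=28 N3=75 N4=79 achieved=2775/2212

2-stage fixed-axis compound train for ratio 2775/2212
target = 2775/2212 in lowest terms: an exact hit needs N1·N3 = k·2775 and N2·N4 = k·2212 for one integer k, every count in [12, 96]; additionally prefer no 1:1 stage (N1 ≠ N2, N3 ≠ N4)
k = 1: N1·N3 = 2775 = 37·75, N2·N4 = 2212 = 28·79
achieved = 37·75/(28·79) = 2775/2212; |achieved − target| = 0 ≤ 111/8848 ✓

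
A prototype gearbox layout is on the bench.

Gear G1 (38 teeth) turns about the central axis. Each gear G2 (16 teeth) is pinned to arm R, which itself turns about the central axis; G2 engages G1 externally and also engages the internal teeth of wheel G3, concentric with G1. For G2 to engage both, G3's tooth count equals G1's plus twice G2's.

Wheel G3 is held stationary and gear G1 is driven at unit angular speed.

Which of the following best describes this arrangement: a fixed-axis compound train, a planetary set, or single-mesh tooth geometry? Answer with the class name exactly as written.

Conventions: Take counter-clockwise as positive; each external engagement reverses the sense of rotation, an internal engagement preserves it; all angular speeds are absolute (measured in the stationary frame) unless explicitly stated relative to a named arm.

recognized (axles ride arm R): planetary set, 38/16/70 teeth
classification: planetary set

planetary set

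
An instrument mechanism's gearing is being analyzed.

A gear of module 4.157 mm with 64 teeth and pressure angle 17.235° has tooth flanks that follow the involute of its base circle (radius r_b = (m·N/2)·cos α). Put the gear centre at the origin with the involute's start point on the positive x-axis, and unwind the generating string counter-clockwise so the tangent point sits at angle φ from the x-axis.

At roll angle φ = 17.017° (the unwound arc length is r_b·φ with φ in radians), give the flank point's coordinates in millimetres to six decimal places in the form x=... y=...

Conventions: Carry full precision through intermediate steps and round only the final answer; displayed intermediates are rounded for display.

class = single-mesh tooth geometry [base-circle involute, m = 4.157, 64T]
pitch radius r_p = m·N/2 = 4.157·64/2 = 133.024000
base radius r_b = r_p·cos α = 133.024000·cos 17.235° = 127.050896
roll angle φ = 17.017° = 0.29700268 rad
x = r_b·(cos φ + φ·sin φ) = 132.531543
y = r_b·(sin φ − φ·cos φ) = 1.099770

x=132.531543 y=1.099770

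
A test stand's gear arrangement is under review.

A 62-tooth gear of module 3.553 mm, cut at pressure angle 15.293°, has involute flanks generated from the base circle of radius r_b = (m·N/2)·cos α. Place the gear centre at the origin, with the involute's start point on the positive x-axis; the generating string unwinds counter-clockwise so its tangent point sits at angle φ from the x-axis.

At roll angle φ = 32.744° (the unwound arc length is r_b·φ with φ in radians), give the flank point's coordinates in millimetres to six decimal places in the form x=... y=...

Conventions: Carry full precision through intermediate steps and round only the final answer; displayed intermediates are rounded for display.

x=122.201226 y=6.396679

topology: single-mesh involute geometry — m = 3.553, N = 62
pitch radius r_p = m·N/2 = 3.553·62/2 = 110.143000
base radius r_b = r_p·cos α = 110.143000·cos 15.293° = 106.242798
roll angle φ = 32.744° = 0.57149061 rad
x = r_b·(cos φ + φ·sin φ) = 122.201226
y = r_b·(sin φ − φ·cos φ) = 6.396679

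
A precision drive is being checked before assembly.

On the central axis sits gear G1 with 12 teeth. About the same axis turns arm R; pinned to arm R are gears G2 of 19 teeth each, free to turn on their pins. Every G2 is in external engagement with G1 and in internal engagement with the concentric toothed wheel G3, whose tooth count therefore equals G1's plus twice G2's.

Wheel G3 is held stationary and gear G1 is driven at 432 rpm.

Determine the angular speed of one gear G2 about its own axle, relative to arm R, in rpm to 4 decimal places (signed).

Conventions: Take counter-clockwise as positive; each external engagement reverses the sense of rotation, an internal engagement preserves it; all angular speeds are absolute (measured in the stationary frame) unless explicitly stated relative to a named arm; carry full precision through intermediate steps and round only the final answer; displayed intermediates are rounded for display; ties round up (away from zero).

-220.0340 rpm

recognized (axles ride arm R): planetary set, 12/19/50 teeth
normalise by the input: solve with ω_sun = 1, then scale by 432 rpm
ring teeth: 12 + 2·19 = 50
12(ω_sun−ω_arm) = −50(ω_ring−ω_arm),  ω_ring = 0, ω_sun = 1
12(1−ω_arm) = −50(0−ω_arm)  ⇒  62·ω_arm = 12  ⇒  ω_arm = 6/31
sun–planet mesh: 12·(1−6/31) = −19·(ω_p−ω_arm)  ⇒  ω_p−ω_arm = -300/589
scale: ω_p−ω_arm = -300/589 × 432 rpm = -220.0340 rpm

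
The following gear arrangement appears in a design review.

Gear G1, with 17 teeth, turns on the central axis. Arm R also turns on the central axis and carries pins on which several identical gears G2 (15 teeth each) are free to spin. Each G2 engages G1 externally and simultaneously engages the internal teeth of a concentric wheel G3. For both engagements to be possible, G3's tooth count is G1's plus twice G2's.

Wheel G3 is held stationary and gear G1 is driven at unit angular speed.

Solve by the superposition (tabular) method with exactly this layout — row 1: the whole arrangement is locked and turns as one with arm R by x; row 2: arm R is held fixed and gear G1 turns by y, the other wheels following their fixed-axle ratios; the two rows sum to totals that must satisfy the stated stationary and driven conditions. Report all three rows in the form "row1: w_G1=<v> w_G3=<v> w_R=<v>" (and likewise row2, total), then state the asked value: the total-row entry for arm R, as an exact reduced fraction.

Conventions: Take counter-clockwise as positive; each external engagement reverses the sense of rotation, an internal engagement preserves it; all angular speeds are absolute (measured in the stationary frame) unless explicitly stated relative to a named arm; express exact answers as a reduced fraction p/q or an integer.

row1: w_G1=17/64 w_G3=17/64 w_R=17/64
row2: w_G1=47/64 w_G3=-17/64 w_R=0
total: w_G1=1 w_G3=0 w_R=17/64
asked value: 17/64

recognized (axles ride arm R): planetary set, 17/15/47 teeth
superposition row 1 [locked train]: every member turns x
row 2 — arm fixed, fixed-axis ratios: sun y, ring −(17/47)·y, arm 0
boundary: total ω_ring = x − (17/47)·y = 0 and total ω_sun = x + y = 1  ⇒  y = 47/64, x = 17/64
row 2 ring = −(17/47)·47/64 = -17/64
totals (row 1 + row 2): sun 17/64 + 47/64 = 1, ring 17/64 + (-17/64) = 0, arm 17/64 + 0 = 17/64
asked cell (total, arm) = 17/64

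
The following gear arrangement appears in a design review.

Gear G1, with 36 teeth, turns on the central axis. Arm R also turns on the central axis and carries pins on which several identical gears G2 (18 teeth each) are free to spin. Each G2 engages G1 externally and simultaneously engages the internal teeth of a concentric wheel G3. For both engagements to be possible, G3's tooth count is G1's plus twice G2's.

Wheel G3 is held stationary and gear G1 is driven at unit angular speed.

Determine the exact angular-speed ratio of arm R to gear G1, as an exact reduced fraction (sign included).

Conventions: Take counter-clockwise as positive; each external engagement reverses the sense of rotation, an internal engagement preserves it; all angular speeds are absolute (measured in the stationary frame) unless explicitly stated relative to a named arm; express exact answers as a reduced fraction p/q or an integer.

1/3

recognized (axles ride arm R): planetary set, 36/18/72 teeth
ring teeth: 36 + 2·18 = 72
36(ω_sun−ω_arm) = −72(ω_ring−ω_arm),  ω_ring = 0, ω_sun = 1
36(1−ω_arm) = −72(0−ω_arm)  ⇒  108·ω_arm = 36  ⇒  ω_arm = 1/3
ω_out/ω_in = 1/3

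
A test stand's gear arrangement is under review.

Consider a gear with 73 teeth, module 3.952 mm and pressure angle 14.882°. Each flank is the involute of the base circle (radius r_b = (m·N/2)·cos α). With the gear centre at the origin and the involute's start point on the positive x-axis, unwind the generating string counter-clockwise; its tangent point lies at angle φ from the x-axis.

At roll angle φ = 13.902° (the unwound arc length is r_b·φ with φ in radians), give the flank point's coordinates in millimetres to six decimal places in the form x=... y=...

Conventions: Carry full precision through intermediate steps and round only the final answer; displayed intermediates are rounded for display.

x=143.452924 y=0.659897

topology: single-mesh involute geometry — m = 3.952, N = 73
pitch radius r_p = m·N/2 = 3.952·73/2 = 144.248000
base radius r_b = r_p·cos α = 144.248000·cos 14.882° = 139.409462
roll angle φ = 13.902° = 0.24263567 rad
x = r_b·(cos φ + φ·sin φ) = 143.452924
y = r_b·(sin φ − φ·cos φ) = 0.659897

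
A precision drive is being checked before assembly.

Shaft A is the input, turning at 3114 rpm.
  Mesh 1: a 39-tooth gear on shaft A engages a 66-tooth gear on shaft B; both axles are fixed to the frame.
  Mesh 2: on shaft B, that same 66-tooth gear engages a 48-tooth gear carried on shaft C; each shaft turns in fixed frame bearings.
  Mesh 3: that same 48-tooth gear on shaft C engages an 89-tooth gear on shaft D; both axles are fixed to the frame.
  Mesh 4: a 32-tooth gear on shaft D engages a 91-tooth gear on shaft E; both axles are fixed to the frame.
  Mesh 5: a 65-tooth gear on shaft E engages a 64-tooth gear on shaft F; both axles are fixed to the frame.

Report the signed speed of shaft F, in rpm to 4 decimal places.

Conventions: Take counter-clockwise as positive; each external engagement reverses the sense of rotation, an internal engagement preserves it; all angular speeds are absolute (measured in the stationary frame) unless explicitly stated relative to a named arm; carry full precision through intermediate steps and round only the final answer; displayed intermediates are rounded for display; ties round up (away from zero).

-487.3435 rpm

topology: fixed-axis compound train — 5 meshes, A→F
mesh 1 [39T→66T]: ω = 3114.0000×39/66 = 1840.0909 rpm, sense flips to −
mesh 2 [66T→48T]: ω = 1840.0909×66/48 = 2530.1250 rpm, sense flips to +
mesh 3 [48T→89T]: ω = 2530.1250×48/89 = 1364.5618 rpm, sense flips to −
mesh 4 [32T→91T]: ω = 1364.5618×32/91 = 479.8459 rpm, sense flips to +
mesh 5 [65T→64T]: ω = 479.8459×65/64 = 487.3435 rpm, sense flips to −
signed output speed = -487.3435 rpm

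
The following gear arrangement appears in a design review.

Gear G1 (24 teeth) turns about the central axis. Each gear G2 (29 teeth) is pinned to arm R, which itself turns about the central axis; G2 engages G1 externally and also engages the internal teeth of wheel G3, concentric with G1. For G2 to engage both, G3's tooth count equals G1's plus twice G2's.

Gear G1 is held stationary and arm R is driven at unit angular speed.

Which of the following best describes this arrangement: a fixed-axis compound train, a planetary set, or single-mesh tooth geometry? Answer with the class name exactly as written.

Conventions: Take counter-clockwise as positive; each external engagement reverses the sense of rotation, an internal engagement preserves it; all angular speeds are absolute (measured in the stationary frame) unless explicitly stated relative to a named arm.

topology: planetary set — G1 24T / G2 29T / G3 82T, arm = carrier (Willis)
classification: planetary set

planetary set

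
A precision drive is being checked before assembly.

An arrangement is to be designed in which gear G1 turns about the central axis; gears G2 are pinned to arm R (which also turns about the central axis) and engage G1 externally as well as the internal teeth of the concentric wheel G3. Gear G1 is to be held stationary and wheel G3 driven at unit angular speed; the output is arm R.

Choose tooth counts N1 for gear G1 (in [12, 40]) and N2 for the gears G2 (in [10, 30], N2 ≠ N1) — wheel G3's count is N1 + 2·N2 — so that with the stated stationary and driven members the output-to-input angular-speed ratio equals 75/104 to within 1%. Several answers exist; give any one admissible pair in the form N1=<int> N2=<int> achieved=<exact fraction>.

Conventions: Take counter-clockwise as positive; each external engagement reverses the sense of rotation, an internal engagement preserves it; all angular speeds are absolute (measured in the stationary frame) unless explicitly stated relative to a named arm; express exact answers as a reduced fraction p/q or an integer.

planetary set to be sized for 75/104 (Willis relation)
Willis with ω_sun = 0: ω_arm/ω_ring = N3/(N1+N3); set equal to 75/104  ⇒  N3/N1 = (75/104)/(1 − 75/104) = 75/29
N3 = N1 + 2·N2  ⇒  N2/N1 = (N3/N1 − 1)/2 = (75/29 − 1)/2 = 23/29
smallest multiple with N1 ≥ 12 and N2 ≥ 10: k = 1  ⇒  N1 = 1·29 = 29, N2 = 1·23 = 23 (N1 ≤ 40, N2 ≤ 30, N2 ≠ N1 ✓), N3 = 29 + 2·23 = 75
check: N3/(N1+N3) with N1 = 29, N3 = 75 gives 75/104; |achieved − target| = 0 ≤ 3/416 ✓

N1=29 N2=23 achieved=75/104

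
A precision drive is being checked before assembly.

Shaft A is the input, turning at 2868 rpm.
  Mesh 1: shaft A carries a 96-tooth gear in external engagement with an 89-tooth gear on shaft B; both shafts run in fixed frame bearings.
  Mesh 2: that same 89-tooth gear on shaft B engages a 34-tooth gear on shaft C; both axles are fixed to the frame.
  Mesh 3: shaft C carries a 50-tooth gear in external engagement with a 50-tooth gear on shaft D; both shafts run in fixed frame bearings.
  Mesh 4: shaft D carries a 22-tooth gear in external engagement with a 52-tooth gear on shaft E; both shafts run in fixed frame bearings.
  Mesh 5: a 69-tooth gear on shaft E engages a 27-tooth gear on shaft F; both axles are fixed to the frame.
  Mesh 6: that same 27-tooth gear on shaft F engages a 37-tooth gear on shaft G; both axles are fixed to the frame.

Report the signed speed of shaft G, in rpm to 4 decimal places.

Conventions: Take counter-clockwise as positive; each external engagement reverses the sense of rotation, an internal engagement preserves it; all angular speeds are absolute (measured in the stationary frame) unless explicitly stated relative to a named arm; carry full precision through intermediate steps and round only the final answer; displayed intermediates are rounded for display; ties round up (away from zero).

topology: fixed-axis compound train — 6 meshes, A→G
mesh 1 [96T→89T]: ω = 2868.0000×96/89 = 3093.5730 rpm, sense flips to −
mesh 2 [89T→34T]: ω = 3093.5730×89/34 = 8097.8824 rpm, sense flips to +
mesh 3 [50T→50T]: ω = 8097.8824×50/50 = 8097.8824 rpm, sense flips to −
mesh 4 [22T→52T]: ω = 8097.8824×22/52 = 3426.0271 rpm, sense flips to +
mesh 5 [69T→27T]: ω = 3426.0271×69/27 = 8755.4027 rpm, sense flips to −
mesh 6 [27T→37T]: ω = 8755.4027×27/37 = 6389.0777 rpm, sense flips to +
signed output speed = +6389.0777 rpm

+6389.0777 rpm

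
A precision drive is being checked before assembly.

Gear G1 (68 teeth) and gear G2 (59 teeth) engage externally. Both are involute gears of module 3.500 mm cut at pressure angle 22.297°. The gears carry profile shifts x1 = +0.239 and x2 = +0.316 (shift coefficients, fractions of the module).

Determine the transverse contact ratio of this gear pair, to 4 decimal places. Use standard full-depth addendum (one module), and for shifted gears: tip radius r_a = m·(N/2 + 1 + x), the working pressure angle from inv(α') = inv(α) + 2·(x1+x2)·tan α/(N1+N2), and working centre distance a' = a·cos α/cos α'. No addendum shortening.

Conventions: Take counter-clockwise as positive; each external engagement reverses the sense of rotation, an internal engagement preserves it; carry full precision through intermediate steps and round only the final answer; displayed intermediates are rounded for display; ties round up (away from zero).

topology: single-mesh involute geometry — m = 3.500, 68T/59T pair
base radii: r_b1 = 110.102321, r_b2 = 95.529955
tip radii: r_a1 = 123.336500, r_a2 = 107.856000
inv(α') = inv(22.297°) + 2·(+0.239+0.316)·tan α/(68+59) = 0.02449673  ⇒  α' = 23.45040°
a' = a·cos α / cos α' = 222.2500·cos 22.297°/cos 23.45040° = 224.145602
action lengths: √(r_a1²−r_b1²) = 55.582112, √(r_a2²−r_b2²) = 50.069397
base pitch p_b = π·m·cos α = 10.173431
CR = (55.582112 + 50.069397 − 224.145602·sin 23.45040°)/10.173431 = 1.617117
contact ratio ≈ 1.6171

1.6171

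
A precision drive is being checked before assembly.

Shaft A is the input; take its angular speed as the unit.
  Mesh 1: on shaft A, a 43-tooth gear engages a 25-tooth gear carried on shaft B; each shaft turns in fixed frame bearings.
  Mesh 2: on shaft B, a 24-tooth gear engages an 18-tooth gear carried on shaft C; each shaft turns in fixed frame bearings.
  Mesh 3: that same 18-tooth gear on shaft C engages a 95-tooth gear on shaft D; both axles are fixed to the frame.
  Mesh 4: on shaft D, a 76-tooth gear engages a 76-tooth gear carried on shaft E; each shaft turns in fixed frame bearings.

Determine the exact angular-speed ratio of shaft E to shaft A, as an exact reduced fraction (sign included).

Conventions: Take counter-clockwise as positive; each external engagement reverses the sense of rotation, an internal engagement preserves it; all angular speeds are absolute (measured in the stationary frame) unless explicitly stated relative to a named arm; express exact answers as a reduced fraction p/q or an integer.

1032/2375

class = fixed-axis compound train [4 meshes; 4 ratios multiply, 4 sense flips]
mesh 1 [43T→25T]: running ratio 43/25, sense −
mesh 2 [24T→18T]: running ratio 172/75, sense +
mesh 3 [18T→95T]: running ratio 1032/2375, sense −
mesh 4 [76T→76T]: running ratio 1032/2375, sense +
ω_out/ω_in = 1032/2375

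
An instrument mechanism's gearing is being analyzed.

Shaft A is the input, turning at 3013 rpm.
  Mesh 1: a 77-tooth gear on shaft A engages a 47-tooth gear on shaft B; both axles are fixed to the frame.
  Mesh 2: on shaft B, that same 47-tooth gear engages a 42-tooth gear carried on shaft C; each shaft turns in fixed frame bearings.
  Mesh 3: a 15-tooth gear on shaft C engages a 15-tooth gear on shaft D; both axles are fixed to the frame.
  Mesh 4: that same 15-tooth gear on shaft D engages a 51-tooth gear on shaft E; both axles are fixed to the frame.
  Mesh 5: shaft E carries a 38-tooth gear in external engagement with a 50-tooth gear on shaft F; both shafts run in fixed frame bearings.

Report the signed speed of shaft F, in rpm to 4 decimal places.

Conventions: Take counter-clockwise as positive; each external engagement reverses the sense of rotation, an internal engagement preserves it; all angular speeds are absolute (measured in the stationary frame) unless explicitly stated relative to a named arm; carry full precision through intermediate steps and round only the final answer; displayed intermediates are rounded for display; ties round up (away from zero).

recognized (6 fixed axles, 5 meshes): fixed-axis compound train
mesh 1 [77T→47T]: ω = 3013.0000×77/47 = 4936.1915 rpm, sense flips to −
mesh 2 [47T→42T]: ω = 4936.1915×47/42 = 5523.8333 rpm, sense flips to +
mesh 3 [15T→15T]: ω = 5523.8333×15/15 = 5523.8333 rpm, sense flips to −
mesh 4 [15T→51T]: ω = 5523.8333×15/51 = 1624.6569 rpm, sense flips to +
mesh 5 [38T→50T]: ω = 1624.6569×38/50 = 1234.7392 rpm, sense flips to −
signed output speed = -1234.7392 rpm

-1234.7392 rpm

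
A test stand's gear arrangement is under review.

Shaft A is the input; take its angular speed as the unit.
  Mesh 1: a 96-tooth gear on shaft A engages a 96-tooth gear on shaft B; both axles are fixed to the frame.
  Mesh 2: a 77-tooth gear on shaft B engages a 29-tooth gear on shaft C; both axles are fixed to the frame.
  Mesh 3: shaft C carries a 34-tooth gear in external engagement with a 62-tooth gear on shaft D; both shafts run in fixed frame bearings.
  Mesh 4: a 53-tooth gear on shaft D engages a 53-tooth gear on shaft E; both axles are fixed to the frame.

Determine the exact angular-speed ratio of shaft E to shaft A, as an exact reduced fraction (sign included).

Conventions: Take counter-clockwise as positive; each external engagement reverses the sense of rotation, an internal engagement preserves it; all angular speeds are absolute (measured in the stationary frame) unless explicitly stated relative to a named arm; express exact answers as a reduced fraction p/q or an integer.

1309/899

class = fixed-axis compound train [4 meshes; 4 ratios multiply, 4 sense flips]
mesh 1 [96T→96T]: running ratio 1, sense −
mesh 2 [77T→29T]: running ratio 77/29, sense +
mesh 3 [34T→62T]: running ratio 1309/899, sense −
mesh 4 [53T→53T]: running ratio 1309/899, sense +
ω_out/ω_in = 1309/899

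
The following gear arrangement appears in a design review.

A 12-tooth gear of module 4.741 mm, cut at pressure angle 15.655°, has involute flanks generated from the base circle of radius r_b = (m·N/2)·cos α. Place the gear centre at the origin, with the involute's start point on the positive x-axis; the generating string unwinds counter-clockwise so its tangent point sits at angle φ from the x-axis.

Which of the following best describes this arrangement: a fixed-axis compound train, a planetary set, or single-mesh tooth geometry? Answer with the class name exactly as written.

topology: single-mesh involute geometry — m = 4.741, N = 12
classification: single-mesh tooth geometry

single-mesh tooth geometry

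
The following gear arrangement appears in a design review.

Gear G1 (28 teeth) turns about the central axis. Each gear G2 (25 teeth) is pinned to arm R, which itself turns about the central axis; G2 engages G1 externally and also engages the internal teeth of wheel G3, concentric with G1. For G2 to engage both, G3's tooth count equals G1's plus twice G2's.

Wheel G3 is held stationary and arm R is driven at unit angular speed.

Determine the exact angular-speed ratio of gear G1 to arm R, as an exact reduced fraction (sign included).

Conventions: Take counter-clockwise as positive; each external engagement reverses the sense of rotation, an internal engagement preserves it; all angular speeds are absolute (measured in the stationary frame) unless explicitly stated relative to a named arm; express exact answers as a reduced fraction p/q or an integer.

class = planetary set [G3 = 28+2·25 = 78; Willis about the carrier]
ring teeth: 28 + 2·25 = 78
28(ω_sun−ω_arm) = −78(ω_ring−ω_arm),  ω_ring = 0, ω_arm = 1
ω_sun = 1 − (78/28)(0−1) = 53/14
ω_out/ω_in = 53/14

53/14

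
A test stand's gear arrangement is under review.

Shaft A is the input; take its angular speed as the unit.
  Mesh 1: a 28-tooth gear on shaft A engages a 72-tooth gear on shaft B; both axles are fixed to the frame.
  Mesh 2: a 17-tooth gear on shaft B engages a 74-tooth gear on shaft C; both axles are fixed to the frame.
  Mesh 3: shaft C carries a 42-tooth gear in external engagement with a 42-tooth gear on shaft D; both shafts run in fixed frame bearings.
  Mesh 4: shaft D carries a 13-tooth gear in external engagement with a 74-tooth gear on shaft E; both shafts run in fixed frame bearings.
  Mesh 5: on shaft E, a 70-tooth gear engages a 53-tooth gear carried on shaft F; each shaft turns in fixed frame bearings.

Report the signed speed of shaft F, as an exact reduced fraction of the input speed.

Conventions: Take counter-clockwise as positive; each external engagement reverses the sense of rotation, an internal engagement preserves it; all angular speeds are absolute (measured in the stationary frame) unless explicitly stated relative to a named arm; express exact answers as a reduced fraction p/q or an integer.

5-mesh fixed-axis compound train (all bearings frame-fixed)
mesh 1 [28T→72T]: |ω|/ω_in = 1×28/72 = 7/18, sense flips to −
mesh 2 [17T→74T]: |ω|/ω_in = (7/18)×17/74 = 119/1332, sense flips to +
mesh 3 [42T→42T]: |ω|/ω_in = (119/1332)×42/42 = 119/1332, sense flips to −
mesh 4 [13T→74T]: |ω|/ω_in = (119/1332)×13/74 = 1547/98568, sense flips to +
mesh 5 [70T→53T]: |ω|/ω_in = (1547/98568)×70/53 = 54145/2612052, sense flips to −
signed output speed (× input speed) = -54145/2612052

-54145/2612052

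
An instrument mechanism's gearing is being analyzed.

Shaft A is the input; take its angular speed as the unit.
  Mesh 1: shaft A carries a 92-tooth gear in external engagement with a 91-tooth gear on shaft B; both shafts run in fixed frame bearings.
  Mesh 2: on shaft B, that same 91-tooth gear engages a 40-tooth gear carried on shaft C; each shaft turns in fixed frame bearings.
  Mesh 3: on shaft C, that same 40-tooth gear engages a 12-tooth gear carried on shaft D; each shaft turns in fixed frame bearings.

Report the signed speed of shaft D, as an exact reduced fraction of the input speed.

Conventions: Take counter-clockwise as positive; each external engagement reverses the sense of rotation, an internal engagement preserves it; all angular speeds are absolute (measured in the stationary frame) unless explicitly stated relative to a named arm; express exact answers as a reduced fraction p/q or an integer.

3-mesh fixed-axis compound train (all bearings frame-fixed)
mesh 1 [92T→91T]: |ω|/ω_in = 1×92/91 = 92/91, sense flips to −
mesh 2 [91T→40T]: |ω|/ω_in = (92/91)×91/40 = 23/10, sense flips to +
mesh 3 [40T→12T]: |ω|/ω_in = (23/10)×40/12 = 23/3, sense flips to −
signed output speed (× input speed) = -23/3

-23/3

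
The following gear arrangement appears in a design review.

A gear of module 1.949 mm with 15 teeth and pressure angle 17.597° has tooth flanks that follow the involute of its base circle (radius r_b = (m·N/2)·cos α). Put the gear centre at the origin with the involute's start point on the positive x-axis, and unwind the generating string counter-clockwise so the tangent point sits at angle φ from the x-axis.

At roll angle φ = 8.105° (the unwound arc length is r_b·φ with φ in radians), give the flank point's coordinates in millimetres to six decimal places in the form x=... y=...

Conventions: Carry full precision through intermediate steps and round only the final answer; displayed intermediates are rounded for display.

x=14.072208 y=0.013121

single-mesh involute tooth geometry (15T wheel at module 1.949)
pitch radius r_p = m·N/2 = 1.949·15/2 = 14.617500
base radius r_b = r_p·cos α = 14.617500·cos 17.597° = 13.933496
roll angle φ = 8.105° = 0.14145894 rad
x = r_b·(cos φ + φ·sin φ) = 14.072208
y = r_b·(sin φ − φ·cos φ) = 0.013121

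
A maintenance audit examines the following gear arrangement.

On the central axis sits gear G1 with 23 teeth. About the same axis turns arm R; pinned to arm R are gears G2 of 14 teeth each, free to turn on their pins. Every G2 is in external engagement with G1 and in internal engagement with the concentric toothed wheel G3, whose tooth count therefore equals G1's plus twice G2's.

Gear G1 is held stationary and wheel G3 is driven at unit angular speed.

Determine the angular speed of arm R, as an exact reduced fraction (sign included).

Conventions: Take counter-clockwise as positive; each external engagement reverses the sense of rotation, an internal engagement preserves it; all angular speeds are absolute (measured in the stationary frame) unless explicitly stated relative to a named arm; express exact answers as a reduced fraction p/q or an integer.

planetary set (23T centre, 14T on arm, 51T internal) — Willis relation
ring teeth: 23 + 2·14 = 51
23(ω_sun−ω_arm) = −51(ω_ring−ω_arm),  ω_sun = 0, ω_ring = 1
23(0−ω_arm) = −51(1−ω_arm)  ⇒  74·ω_arm = 51  ⇒  ω_arm = 51/74
exact speed ratio = 51/74

51/74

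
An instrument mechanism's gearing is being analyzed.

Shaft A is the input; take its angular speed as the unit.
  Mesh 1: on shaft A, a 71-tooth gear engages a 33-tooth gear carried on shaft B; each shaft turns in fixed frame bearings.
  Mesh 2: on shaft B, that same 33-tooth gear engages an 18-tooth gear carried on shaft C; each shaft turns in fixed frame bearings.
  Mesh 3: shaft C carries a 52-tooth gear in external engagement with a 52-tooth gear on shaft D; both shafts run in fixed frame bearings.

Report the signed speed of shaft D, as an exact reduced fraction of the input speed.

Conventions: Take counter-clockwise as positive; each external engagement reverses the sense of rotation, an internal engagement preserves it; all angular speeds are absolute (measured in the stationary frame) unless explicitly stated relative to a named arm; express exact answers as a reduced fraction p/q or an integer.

3-mesh fixed-axis compound train (all bearings frame-fixed)
mesh 1 [71T→33T]: |ω|/ω_in = 1×71/33 = 71/33, sense flips to −
mesh 2 [33T→18T]: |ω|/ω_in = (71/33)×33/18 = 71/18, sense flips to +
mesh 3 [52T→52T]: |ω|/ω_in = (71/18)×52/52 = 71/18, sense flips to −
signed output speed (× input speed) = -71/18

-71/18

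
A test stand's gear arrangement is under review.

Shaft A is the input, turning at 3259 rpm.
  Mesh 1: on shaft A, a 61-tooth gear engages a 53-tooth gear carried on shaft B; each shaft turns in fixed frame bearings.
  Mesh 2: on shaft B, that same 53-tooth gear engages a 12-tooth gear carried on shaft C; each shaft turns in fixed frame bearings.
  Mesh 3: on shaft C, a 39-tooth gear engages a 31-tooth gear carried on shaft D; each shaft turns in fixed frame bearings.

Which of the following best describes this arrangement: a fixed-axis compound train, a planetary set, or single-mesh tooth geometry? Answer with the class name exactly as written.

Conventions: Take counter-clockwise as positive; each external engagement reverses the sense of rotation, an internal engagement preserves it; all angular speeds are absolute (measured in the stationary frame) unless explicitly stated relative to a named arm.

class = fixed-axis compound train [3 meshes; 3 ratios multiply, 3 sense flips]
classification: fixed-axis compound train

fixed-axis compound train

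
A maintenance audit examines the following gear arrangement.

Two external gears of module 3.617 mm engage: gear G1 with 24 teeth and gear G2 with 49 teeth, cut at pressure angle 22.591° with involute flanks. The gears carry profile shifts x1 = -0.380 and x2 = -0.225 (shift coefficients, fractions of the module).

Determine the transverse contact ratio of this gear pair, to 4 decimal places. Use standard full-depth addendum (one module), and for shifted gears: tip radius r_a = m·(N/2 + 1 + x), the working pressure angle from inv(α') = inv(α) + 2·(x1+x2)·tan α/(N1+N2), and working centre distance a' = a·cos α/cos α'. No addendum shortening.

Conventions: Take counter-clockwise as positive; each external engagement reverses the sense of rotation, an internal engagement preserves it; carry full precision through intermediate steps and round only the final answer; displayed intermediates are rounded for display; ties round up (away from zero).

topology: single-mesh involute geometry — m = 3.617, 24T/49T pair
base radii: r_b1 = 40.073636, r_b2 = 81.817007
tip radii: r_a1 = 45.646540, r_a2 = 91.419675
inv(α') = inv(22.591°) + 2·(-0.380-0.225)·tan α/(24+49) = 0.01489161  ⇒  α' = 19.99447°
a' = a·cos α / cos α' = 132.0205·cos 22.591°/cos 19.99447° = 129.708760
action lengths: √(r_a1²−r_b1²) = 21.856585, √(r_a2²−r_b2²) = 40.786449
base pitch p_b = π·m·cos α = 10.491253
CR = (21.856585 + 40.786449 − 129.708760·sin 19.99447°)/10.491253 = 1.743527
contact ratio ≈ 1.7435

1.7435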